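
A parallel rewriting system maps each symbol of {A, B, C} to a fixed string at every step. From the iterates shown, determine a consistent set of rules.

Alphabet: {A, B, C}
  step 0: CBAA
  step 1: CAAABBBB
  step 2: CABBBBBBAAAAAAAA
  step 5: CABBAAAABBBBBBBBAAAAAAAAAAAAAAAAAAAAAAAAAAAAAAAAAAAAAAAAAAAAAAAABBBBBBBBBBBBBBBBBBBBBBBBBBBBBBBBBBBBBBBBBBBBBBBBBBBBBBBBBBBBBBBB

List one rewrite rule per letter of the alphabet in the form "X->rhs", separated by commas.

A->BB, B->AA, C->CA

  step 1 ⇒ step 2: CAAABBBB ⇒ CA·BB·BB·BB·AA·AA·AA·AA
    A ↦ BB
    B ↦ AA
    C ↦ CA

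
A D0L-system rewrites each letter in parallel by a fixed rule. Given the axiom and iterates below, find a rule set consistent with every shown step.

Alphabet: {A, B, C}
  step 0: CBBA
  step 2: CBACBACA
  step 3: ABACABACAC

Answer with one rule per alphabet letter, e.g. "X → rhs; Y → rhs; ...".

  step 2 ⇒ step 3: CBACBACA ⇒ A·BA·C·A·BA·C·A·C
    A ↦ C
    B ↦ BA
    C ↦ A

A->C, B->BA, C->A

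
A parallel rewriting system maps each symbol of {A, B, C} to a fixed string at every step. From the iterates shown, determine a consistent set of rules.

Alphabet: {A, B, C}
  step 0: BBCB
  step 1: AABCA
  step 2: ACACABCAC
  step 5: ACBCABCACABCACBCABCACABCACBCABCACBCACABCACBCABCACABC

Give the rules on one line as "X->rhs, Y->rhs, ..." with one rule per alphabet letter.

A->AC, B->A, C->BC

  step 1 ⇒ step 2: AABCA ⇒ AC·AC·A·BC·AC
    A ↦ AC
    B ↦ A
    C ↦ BC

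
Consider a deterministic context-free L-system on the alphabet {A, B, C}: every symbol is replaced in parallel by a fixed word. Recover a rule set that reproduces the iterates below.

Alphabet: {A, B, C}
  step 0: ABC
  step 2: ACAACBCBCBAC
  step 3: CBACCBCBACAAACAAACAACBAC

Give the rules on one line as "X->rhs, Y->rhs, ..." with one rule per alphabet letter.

  step 2 ⇒ step 3: ACAACBCBCBAC ⇒ CB·AC·CB·CB·AC·AA·AC·AA·AC·AA·CB·AC
    A ↦ CB
    B ↦ AA
    C ↦ AC

A->CB, B->AA, C->AC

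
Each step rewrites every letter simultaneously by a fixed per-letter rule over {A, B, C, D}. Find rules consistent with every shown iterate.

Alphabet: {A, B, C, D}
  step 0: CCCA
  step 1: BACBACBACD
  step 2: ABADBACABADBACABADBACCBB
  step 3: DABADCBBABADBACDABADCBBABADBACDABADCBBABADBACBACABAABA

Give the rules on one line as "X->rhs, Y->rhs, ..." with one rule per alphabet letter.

  step 2 ⇒ step 3: ABADBACABADBACABADBACCBB ⇒ D·ABA·D·CBB·ABA·D·BAC·D·ABA·D·CBB·ABA·D·BAC·D·ABA·D·CBB·ABA·D·BAC·BAC·ABA·ABA
    A ↦ D
    B ↦ ABA
    C ↦ BAC
    D ↦ CBB

A->D, B->ABA, C->BAC, D->CBB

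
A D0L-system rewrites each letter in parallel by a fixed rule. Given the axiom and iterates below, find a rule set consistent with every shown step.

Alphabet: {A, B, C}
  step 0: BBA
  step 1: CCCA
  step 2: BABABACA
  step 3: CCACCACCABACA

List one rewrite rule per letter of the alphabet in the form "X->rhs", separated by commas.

A->CA, B->C, C->BA

  step 2 ⇒ step 3: BABABACA ⇒ C·CA·C·CA·C·CA·BA·CA
    A ↦ CA
    B ↦ C
    C ↦ BA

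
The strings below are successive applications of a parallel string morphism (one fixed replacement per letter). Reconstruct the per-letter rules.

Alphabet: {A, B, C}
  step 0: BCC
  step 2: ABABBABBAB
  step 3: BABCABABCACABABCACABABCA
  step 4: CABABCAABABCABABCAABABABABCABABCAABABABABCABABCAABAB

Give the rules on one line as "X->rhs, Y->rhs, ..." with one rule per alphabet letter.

A->BAB, B->CA, C->A

  step 3 ⇒ step 4: BABCABABCACABABCACABABCA ⇒ CA·BAB·CA·A·BAB·CA·BAB·CA·A·BAB·A·BAB·CA·BAB·CA·A·BAB·A·BAB·CA·BAB·CA·A·BAB
    A ↦ BAB
    B ↦ CA
    C ↦ A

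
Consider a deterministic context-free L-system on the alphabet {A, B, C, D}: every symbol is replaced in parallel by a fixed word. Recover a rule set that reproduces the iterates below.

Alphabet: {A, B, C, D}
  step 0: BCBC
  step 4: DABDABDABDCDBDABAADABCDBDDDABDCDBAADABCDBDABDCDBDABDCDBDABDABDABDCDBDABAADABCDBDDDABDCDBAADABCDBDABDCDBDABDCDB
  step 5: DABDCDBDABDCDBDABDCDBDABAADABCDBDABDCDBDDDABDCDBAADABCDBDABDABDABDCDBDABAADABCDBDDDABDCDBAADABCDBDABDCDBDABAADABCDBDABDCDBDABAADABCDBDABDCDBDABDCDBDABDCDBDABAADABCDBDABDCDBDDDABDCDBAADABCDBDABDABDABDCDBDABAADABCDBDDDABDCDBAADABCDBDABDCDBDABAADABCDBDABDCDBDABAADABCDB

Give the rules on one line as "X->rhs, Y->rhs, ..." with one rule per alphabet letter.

A->D, B->CDB, C->AA, D->DAB

  step 4 ⇒ step 5: DABDABDABDCDBDABAADABCDBDDDABDCDBAADABCDBDABDCDBDABDCDBDABDABDABDCDBDABAADABCDBDDDABDCDBAADABCDBDABDCDBDABDCDB ⇒ DAB·D·CDB·DAB·D·CDB·DAB·D·CDB·DAB·AA·DAB·CDB·DAB·D·CDB·D·D·DAB·D·CDB·AA·DAB·CDB·DAB·DAB·DAB·D·CDB·DAB·AA·DAB·CDB·D·D·DAB·D·CDB·AA·DAB·CDB·DAB·D·CDB·DAB·AA·DAB·CDB·DAB·D·CDB·DAB·AA·DAB·CDB·DAB·D·CDB·DAB·D·CDB·DAB·D·CDB·DAB·AA·DAB·CDB·DAB·D·CDB·D·D·DAB·D·CDB·AA·DAB·CDB·DAB·DAB·DAB·D·CDB·DAB·AA·DAB·CDB·D·D·DAB·D·CDB·AA·DAB·CDB·DAB·D·CDB·DAB·AA·DAB·CDB·DAB·D·CDB·DAB·AA·DAB·CDB
    A ↦ D
    B ↦ CDB
    C ↦ AA
    D ↦ DAB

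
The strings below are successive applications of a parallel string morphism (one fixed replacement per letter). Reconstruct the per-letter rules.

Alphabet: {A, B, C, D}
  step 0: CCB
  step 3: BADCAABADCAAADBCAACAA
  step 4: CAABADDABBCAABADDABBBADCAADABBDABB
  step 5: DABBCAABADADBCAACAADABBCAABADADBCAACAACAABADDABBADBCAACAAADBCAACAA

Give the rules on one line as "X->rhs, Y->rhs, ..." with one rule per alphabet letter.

A->B, B->CAA, C->DA, D->AD

  step 4 ⇒ step 5: CAABADDABBCAABADDABBBADCAADABBDABB ⇒ DA·B·B·CAA·B·AD·AD·B·CAA·CAA·DA·B·B·CAA·B·AD·AD·B·CAA·CAA·CAA·B·AD·DA·B·B·AD·B·CAA·CAA·AD·B·CAA·CAA
    A ↦ B
    B ↦ CAA
    C ↦ DA
    D ↦ AD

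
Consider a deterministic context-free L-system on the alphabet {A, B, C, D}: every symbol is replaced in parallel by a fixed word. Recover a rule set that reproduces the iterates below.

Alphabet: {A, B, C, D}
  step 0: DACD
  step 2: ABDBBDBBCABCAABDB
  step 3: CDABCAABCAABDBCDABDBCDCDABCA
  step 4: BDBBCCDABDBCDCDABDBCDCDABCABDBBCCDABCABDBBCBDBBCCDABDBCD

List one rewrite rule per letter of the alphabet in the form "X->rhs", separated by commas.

A->CD, B->A, C->BDB, D->BC

  step 3 ⇒ step 4: CDABCAABCAABDBCDABDBCDCDABCA ⇒ BDB·BC·CD·A·BDB·CD·CD·A·BDB·CD·CD·A·BC·A·BDB·BC·CD·A·BC·A·BDB·BC·BDB·BC·CD·A·BDB·CD
    A ↦ CD
    B ↦ A
    C ↦ BDB
    D ↦ BC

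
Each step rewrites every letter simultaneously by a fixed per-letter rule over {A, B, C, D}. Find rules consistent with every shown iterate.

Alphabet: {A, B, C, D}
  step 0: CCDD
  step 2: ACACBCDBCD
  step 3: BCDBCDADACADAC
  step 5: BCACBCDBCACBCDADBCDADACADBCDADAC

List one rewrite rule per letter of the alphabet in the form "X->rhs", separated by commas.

A->BC, B->A, C->D, D->AC

  step 2 ⇒ step 3: ACACBCDBCD ⇒ BC·D·BC·D·A·D·AC·A·D·AC
    A ↦ BC
    B ↦ A
    C ↦ D
    D ↦ AC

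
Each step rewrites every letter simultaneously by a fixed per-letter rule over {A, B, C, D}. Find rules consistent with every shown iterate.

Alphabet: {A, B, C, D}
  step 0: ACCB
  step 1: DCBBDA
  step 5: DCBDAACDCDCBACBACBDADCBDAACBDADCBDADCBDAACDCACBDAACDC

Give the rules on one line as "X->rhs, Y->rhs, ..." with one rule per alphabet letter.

A->DC, B->DA, C->B, D->AC

  step 0 ⇒ step 1: ACCB ⇒ DC·B·B·DA
    A ↦ DC
    B ↦ DA
    C ↦ B
    D ↦ AC  (constrained at step 1)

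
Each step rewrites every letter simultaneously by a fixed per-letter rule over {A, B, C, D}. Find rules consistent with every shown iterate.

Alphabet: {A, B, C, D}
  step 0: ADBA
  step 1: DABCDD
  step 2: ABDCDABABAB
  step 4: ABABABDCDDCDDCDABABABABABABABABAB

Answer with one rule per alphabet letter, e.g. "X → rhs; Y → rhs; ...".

A->D, B->CD, C->AB, D->AB

  step 1 ⇒ step 2: DABCDD ⇒ AB·D·CD·AB·AB·AB
    A ↦ D
    B ↦ CD
    C ↦ AB
    D ↦ AB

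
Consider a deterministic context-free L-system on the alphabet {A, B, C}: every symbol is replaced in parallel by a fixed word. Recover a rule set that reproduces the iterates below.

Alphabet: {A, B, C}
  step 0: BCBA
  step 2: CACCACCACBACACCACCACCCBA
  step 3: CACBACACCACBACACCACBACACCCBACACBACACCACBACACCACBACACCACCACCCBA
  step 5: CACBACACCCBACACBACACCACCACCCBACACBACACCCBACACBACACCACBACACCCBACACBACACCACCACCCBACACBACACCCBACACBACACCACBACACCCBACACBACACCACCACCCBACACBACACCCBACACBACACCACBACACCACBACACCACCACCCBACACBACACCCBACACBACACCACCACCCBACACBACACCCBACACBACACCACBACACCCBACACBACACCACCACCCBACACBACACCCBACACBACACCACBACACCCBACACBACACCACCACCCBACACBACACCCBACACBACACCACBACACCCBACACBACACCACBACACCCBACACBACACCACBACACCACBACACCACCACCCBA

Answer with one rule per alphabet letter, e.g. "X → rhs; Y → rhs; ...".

  step 2 ⇒ step 3: CACCACCACBACACCACCACCCBA ⇒ CAC·BA·CAC·CAC·BA·CAC·CAC·BA·CAC·CC·BA·CAC·BA·CAC·CAC·BA·CAC·CAC·BA·CAC·CAC·CAC·CC·BA
    A ↦ BA
    B ↦ CC
    C ↦ CAC

A->BA, B->CC, C->CAC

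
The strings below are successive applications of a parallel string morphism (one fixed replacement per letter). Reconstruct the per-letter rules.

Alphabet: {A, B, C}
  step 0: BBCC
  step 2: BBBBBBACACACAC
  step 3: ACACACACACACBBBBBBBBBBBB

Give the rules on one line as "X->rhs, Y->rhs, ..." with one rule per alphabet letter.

  step 2 ⇒ step 3: BBBBBBACACACAC ⇒ AC·AC·AC·AC·AC·AC·B·BB·B·BB·B·BB·B·BB
    A ↦ B
    B ↦ AC
    C ↦ BB

A->B, B->AC, C->BB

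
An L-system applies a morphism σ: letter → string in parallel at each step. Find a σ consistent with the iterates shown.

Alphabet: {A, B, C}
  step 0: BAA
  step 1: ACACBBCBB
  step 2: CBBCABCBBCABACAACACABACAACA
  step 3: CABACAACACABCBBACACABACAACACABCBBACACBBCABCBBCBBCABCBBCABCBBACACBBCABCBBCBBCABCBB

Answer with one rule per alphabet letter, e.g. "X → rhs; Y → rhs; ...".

A->CBB, B->ACA, C->CAB

  step 2 ⇒ step 3: CBBCABCBBCABACAACACABACAACA ⇒ CAB·ACA·ACA·CAB·CBB·ACA·CAB·ACA·ACA·CAB·CBB·ACA·CBB·CAB·CBB·CBB·CAB·CBB·CAB·CBB·ACA·CBB·CAB·CBB·CBB·CAB·CBB
    A ↦ CBB
    B ↦ ACA
    C ↦ CAB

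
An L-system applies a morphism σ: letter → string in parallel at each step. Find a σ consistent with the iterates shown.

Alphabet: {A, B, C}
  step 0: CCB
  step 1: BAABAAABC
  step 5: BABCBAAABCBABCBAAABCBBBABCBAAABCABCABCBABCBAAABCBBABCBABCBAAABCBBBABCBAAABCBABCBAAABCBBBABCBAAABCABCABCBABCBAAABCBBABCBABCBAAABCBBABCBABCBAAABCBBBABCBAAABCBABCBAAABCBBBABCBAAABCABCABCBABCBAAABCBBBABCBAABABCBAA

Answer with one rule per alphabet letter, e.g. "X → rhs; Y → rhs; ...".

  step 0 ⇒ step 1: CCB ⇒ BAA·BAA·ABC
    B ↦ ABC
    C ↦ BAA
    A ↦ B  (constrained at step 1)

A->B, B->ABC, C->BAA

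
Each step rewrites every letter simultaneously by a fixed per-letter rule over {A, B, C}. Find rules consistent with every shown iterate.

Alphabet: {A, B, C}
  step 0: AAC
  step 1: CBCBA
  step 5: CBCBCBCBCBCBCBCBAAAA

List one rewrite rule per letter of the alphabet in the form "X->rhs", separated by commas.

A->CB, B->A, C->A

  step 0 ⇒ step 1: AAC ⇒ CB·CB·A
    A ↦ CB
    C ↦ A
    B ↦ A  (constrained at step 1)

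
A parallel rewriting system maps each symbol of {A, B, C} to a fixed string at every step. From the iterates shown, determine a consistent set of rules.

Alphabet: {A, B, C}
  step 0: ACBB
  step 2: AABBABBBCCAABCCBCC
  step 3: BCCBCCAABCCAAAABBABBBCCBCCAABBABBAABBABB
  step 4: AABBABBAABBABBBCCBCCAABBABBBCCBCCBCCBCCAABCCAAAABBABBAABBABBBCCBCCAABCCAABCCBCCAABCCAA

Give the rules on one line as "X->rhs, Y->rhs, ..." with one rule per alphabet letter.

  step 3 ⇒ step 4: BCCBCCAABCCAAAABBABBBCCBCCAABBABBAABBABB ⇒ A·ABB·ABB·A·ABB·ABB·BCC·BCC·A·ABB·ABB·BCC·BCC·BCC·BCC·A·A·BCC·A·A·A·ABB·ABB·A·ABB·ABB·BCC·BCC·A·A·BCC·A·A·BCC·BCC·A·A·BCC·A·A
    A ↦ BCC
    B ↦ A
    C ↦ ABB

A->BCC, B->A, C->ABB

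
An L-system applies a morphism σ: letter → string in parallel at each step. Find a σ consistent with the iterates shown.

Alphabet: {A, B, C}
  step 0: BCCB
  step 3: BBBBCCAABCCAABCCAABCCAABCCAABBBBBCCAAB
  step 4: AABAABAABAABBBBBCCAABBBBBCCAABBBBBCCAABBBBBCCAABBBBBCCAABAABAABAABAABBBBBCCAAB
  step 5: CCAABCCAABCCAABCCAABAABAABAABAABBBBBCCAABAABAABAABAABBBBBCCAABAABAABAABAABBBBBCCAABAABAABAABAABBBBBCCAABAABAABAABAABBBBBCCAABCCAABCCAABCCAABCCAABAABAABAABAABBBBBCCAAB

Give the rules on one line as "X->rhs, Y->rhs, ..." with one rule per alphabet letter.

A->C, B->AAB, C->BB

  step 4 ⇒ step 5: AABAABAABAABBBBBCCAABBBBBCCAABBBBBCCAABBBBBCCAABBBBBCCAABAABAABAABAABBBBBCCAAB ⇒ C·C·AAB·C·C·AAB·C·C·AAB·C·C·AAB·AAB·AAB·AAB·AAB·BB·BB·C·C·AAB·AAB·AAB·AAB·AAB·BB·BB·C·C·AAB·AAB·AAB·AAB·AAB·BB·BB·C·C·AAB·AAB·AAB·AAB·AAB·BB·BB·C·C·AAB·AAB·AAB·AAB·AAB·BB·BB·C·C·AAB·C·C·AAB·C·C·AAB·C·C·AAB·C·C·AAB·AAB·AAB·AAB·AAB·BB·BB·C·C·AAB
    A ↦ C
    B ↦ AAB
    C ↦ BB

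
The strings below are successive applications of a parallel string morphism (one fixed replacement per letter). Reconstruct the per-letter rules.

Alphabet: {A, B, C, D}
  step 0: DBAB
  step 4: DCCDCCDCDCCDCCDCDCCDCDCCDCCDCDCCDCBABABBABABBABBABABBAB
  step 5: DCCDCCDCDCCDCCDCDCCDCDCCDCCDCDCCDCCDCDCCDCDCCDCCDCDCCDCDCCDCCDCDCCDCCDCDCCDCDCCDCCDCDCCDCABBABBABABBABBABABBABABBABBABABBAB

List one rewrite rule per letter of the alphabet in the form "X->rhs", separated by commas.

  step 4 ⇒ step 5: DCCDCCDCDCCDCCDCDCCDCDCCDCCDCDCCDCBABABBABABBABBABABBAB ⇒ DC·CDC·CDC·DC·CDC·CDC·DC·CDC·DC·CDC·CDC·DC·CDC·CDC·DC·CDC·DC·CDC·CDC·DC·CDC·DC·CDC·CDC·DC·CDC·CDC·DC·CDC·DC·CDC·CDC·DC·CDC·AB·B·AB·B·AB·AB·B·AB·B·AB·AB·B·AB·AB·B·AB·B·AB·AB·B·AB
    A ↦ B
    B ↦ AB
    C ↦ CDC
    D ↦ DC

A->B, B->AB, C->CDC, D->DC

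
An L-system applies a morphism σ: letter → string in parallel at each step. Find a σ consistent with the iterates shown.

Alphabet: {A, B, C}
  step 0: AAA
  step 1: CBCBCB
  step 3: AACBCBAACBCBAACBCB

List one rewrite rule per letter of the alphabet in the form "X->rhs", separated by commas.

A->CB, B->AA, C->B

  step 0 ⇒ step 1: AAA ⇒ CB·CB·CB
    A ↦ CB
    B ↦ AA  (constrained at step 1)
    C ↦ B  (constrained at step 1)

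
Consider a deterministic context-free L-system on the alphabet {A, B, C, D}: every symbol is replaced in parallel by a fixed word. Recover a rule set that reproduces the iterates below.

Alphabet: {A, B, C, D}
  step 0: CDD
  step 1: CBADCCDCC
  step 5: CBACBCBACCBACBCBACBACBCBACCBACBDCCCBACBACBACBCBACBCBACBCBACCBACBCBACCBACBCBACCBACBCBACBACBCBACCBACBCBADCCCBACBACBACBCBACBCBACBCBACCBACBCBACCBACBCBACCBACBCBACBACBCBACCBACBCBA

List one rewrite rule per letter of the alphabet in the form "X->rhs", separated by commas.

A->B, B->C, C->CBA, D->DCC

  step 0 ⇒ step 1: CDD ⇒ CBA·DCC·DCC
    C ↦ CBA
    D ↦ DCC
    A ↦ B  (constrained at step 1)
    B ↦ C  (constrained at step 1)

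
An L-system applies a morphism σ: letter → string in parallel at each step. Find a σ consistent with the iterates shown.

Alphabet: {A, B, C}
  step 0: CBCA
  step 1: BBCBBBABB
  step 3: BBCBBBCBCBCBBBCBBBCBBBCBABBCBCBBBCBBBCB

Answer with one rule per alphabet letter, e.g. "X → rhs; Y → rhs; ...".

A->ABB, B->CB, C->BB

  step 0 ⇒ step 1: CBCA ⇒ BB·CB·BB·ABB
    A ↦ ABB
    B ↦ CB
    C ↦ BB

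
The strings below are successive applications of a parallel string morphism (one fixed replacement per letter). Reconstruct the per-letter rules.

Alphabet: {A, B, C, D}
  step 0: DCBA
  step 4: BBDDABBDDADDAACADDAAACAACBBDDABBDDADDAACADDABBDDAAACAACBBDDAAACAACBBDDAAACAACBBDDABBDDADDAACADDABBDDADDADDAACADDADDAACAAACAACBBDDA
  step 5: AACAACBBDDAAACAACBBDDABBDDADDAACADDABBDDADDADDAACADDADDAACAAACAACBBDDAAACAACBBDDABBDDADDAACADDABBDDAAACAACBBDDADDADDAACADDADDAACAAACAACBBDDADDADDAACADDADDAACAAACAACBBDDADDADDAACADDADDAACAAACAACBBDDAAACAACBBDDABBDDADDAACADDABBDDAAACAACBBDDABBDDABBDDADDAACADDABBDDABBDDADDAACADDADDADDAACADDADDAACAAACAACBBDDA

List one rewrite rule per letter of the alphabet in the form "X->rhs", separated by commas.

A->DDA, B->AAC, C->ACA, D->B

  step 4 ⇒ step 5: BBDDABBDDADDAACADDAAACAACBBDDABBDDADDAACADDABBDDAAACAACBBDDAAACAACBBDDAAACAACBBDDABBDDADDAACADDABBDDADDADDAACADDADDAACAAACAACBBDDA ⇒ AAC·AAC·B·B·DDA·AAC·AAC·B·B·DDA·B·B·DDA·DDA·ACA·DDA·B·B·DDA·DDA·DDA·ACA·DDA·DDA·ACA·AAC·AAC·B·B·DDA·AAC·AAC·B·B·DDA·B·B·DDA·DDA·ACA·DDA·B·B·DDA·AAC·AAC·B·B·DDA·DDA·DDA·ACA·DDA·DDA·ACA·AAC·AAC·B·B·DDA·DDA·DDA·ACA·DDA·DDA·ACA·AAC·AAC·B·B·DDA·DDA·DDA·ACA·DDA·DDA·ACA·AAC·AAC·B·B·DDA·AAC·AAC·B·B·DDA·B·B·DDA·DDA·ACA·DDA·B·B·DDA·AAC·AAC·B·B·DDA·B·B·DDA·B·B·DDA·DDA·ACA·DDA·B·B·DDA·B·B·DDA·DDA·ACA·DDA·DDA·DDA·ACA·DDA·DDA·ACA·AAC·AAC·B·B·DDA
    A ↦ DDA
    B ↦ AAC
    C ↦ ACA
    D ↦ B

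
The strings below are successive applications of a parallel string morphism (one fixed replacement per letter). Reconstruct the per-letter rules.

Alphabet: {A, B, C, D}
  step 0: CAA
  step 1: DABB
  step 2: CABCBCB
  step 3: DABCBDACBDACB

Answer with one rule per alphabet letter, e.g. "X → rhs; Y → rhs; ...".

  step 2 ⇒ step 3: CABCBCB ⇒ DA·B·CB·DA·CB·DA·CB
    A ↦ B
    B ↦ CB
    C ↦ DA
  step 1 ⇒ step 2: DABB ⇒ CA·B·CB·CB
    D ↦ CA

A->B, B->CB, C->DA, D->CA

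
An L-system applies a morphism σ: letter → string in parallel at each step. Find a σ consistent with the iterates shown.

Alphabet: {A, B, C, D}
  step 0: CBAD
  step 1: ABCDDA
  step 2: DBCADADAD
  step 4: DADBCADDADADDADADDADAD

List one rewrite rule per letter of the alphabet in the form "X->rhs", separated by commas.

  step 1 ⇒ step 2: ABCDDA ⇒ D·BC·A·DA·DA·D
    A ↦ D
    B ↦ BC
    C ↦ A
    D ↦ DA

A->D, B->BC, C->A, D->DA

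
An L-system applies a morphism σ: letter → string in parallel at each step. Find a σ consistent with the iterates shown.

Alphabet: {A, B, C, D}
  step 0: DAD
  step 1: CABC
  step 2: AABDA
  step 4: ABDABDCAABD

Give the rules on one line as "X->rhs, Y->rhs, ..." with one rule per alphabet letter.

  step 1 ⇒ step 2: CABC ⇒ A·AB·D·A
    A ↦ AB
    B ↦ D
    C ↦ A
  step 0 ⇒ step 1: DAD ⇒ C·AB·C
    D ↦ C

A->AB, B->D, C->A, D->C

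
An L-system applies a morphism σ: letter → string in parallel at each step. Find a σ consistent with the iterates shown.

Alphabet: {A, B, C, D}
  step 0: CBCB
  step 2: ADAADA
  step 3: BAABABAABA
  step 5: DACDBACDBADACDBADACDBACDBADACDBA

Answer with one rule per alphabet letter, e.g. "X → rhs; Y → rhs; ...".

  step 2 ⇒ step 3: ADAADA ⇒ BA·A·BA·BA·A·BA
    A ↦ BA
    D ↦ A
    B ↦ CD  (constrained at step 0)
    C ↦ D  (constrained at step 0)

A->BA, B->CD, C->D, D->A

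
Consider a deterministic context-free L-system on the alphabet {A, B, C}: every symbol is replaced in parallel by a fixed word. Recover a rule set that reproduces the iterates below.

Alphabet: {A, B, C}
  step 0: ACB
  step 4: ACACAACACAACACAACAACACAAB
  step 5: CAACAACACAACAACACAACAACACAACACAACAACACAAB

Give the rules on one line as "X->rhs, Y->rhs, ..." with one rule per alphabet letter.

A->CA, B->AB, C->A

  step 4 ⇒ step 5: ACACAACACAACACAACAACACAAB ⇒ CA·A·CA·A·CA·CA·A·CA·A·CA·CA·A·CA·A·CA·CA·A·CA·CA·A·CA·A·CA·CA·AB
    A ↦ CA
    B ↦ AB
    C ↦ A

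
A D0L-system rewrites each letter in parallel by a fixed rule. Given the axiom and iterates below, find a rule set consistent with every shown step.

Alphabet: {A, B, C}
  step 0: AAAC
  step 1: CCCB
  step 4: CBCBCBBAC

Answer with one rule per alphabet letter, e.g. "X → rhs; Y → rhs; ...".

  step 0 ⇒ step 1: AAAC ⇒ C·C·C·B
    A ↦ C
    C ↦ B
    B ↦ AC  (constrained at step 1)

A->C, B->AC, C->B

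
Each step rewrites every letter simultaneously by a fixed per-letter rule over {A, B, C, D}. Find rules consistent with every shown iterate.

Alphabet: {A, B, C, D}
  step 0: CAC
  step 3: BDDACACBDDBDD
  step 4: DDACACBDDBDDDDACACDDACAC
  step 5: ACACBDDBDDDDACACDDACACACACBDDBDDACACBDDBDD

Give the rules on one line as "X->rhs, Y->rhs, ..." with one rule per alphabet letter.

A->BD, B->DD, C->D, D->AC

  step 4 ⇒ step 5: DDACACBDDBDDDDACACDDACAC ⇒ AC·AC·BD·D·BD·D·DD·AC·AC·DD·AC·AC·AC·AC·BD·D·BD·D·AC·AC·BD·D·BD·D
    A ↦ BD
    B ↦ DD
    C ↦ D
    D ↦ AC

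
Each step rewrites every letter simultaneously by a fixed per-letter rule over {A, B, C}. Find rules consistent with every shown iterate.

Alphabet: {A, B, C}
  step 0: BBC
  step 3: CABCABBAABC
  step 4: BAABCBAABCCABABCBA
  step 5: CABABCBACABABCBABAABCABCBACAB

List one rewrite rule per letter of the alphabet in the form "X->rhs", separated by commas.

  step 4 ⇒ step 5: BAABCBAABCCABABCBA ⇒ C·AB·AB·C·BA·C·AB·AB·C·BA·BA·AB·C·AB·C·BA·C·AB
    A ↦ AB
    B ↦ C
    C ↦ BA

A->AB, B->C, C->BA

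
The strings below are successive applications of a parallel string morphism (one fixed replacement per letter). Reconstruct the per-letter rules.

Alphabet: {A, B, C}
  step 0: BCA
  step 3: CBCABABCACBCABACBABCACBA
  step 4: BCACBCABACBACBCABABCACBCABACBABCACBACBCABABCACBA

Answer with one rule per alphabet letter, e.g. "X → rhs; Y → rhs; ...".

A->BA, B->C, C->BCA

  step 3 ⇒ step 4: CBCABABCACBCABACBABCACBA ⇒ BCA·C·BCA·BA·C·BA·C·BCA·BA·BCA·C·BCA·BA·C·BA·BCA·C·BA·C·BCA·BA·BCA·C·BA
    A ↦ BA
    B ↦ C
    C ↦ BCA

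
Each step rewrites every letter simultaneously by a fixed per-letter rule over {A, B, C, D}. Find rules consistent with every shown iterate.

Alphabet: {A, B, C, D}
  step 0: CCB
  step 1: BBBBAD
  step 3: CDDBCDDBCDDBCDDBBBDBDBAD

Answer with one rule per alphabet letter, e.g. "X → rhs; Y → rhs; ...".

A->CD, B->AD, C->BB, D->DB

  step 0 ⇒ step 1: CCB ⇒ BB·BB·AD
    B ↦ AD
    C ↦ BB
    A ↦ CD  (constrained at step 1)
    D ↦ DB  (constrained at step 1)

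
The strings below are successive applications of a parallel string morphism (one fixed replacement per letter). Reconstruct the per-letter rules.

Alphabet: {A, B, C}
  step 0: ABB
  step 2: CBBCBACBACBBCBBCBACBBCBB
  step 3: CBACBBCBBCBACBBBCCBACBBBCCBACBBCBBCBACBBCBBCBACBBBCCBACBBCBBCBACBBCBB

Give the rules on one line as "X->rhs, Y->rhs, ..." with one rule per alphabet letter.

A->BC, B->CBB, C->CBA

  step 2 ⇒ step 3: CBBCBACBACBBCBBCBACBBCBB ⇒ CBA·CBB·CBB·CBA·CBB·BC·CBA·CBB·BC·CBA·CBB·CBB·CBA·CBB·CBB·CBA·CBB·BC·CBA·CBB·CBB·CBA·CBB·CBB
    A ↦ BC
    B ↦ CBB
    C ↦ CBA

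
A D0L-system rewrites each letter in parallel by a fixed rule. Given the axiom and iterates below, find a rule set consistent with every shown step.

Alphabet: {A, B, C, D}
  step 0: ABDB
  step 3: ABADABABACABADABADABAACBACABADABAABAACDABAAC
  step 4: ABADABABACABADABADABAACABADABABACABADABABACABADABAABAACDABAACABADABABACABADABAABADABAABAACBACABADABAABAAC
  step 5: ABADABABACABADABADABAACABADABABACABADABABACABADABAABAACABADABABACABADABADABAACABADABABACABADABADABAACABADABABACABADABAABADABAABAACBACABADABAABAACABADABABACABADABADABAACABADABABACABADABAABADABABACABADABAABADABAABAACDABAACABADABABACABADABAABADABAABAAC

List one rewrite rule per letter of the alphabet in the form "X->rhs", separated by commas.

A->ABA, B->D, C->AC, D->BAC

  step 4 ⇒ step 5: ABADABABACABADABADABAACABADABABACABADABABACABADABAABAACDABAACABADABABACABADABAABADABAABAACBACABADABAABAAC ⇒ ABA·D·ABA·BAC·ABA·D·ABA·D·ABA·AC·ABA·D·ABA·BAC·ABA·D·ABA·BAC·ABA·D·ABA·ABA·AC·ABA·D·ABA·BAC·ABA·D·ABA·D·ABA·AC·ABA·D·ABA·BAC·ABA·D·ABA·D·ABA·AC·ABA·D·ABA·BAC·ABA·D·ABA·ABA·D·ABA·ABA·AC·BAC·ABA·D·ABA·ABA·AC·ABA·D·ABA·BAC·ABA·D·ABA·D·ABA·AC·ABA·D·ABA·BAC·ABA·D·ABA·ABA·D·ABA·BAC·ABA·D·ABA·ABA·D·ABA·ABA·AC·D·ABA·AC·ABA·D·ABA·BAC·ABA·D·ABA·ABA·D·ABA·ABA·AC
    A ↦ ABA
    B ↦ D
    C ↦ AC
    D ↦ BAC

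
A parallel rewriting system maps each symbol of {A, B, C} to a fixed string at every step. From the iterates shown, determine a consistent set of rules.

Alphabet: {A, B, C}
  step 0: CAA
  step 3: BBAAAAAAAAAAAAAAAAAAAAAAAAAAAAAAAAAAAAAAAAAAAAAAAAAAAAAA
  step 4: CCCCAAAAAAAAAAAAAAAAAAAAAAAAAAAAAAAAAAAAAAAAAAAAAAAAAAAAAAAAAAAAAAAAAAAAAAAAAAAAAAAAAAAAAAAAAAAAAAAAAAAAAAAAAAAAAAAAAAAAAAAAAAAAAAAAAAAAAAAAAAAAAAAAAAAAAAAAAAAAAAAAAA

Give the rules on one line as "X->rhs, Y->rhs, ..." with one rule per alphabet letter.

  step 3 ⇒ step 4: BBAAAAAAAAAAAAAAAAAAAAAAAAAAAAAAAAAAAAAAAAAAAAAAAAAAAAAA ⇒ CC·CC·AAA·AAA·AAA·AAA·AAA·AAA·AAA·AAA·AAA·AAA·AAA·AAA·AAA·AAA·AAA·AAA·AAA·AAA·AAA·AAA·AAA·AAA·AAA·AAA·AAA·AAA·AAA·AAA·AAA·AAA·AAA·AAA·AAA·AAA·AAA·AAA·AAA·AAA·AAA·AAA·AAA·AAA·AAA·AAA·AAA·AAA·AAA·AAA·AAA·AAA·AAA·AAA·AAA·AAA
    A ↦ AAA
    B ↦ CC
    C ↦ B  (constrained at step 0)

A->AAA, B->CC, C->B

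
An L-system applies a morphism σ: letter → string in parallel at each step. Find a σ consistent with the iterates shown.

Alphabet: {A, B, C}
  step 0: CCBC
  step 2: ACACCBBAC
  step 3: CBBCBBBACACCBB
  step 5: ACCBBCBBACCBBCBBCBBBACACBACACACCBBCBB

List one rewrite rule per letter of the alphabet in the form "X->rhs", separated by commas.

  step 2 ⇒ step 3: ACACCBBAC ⇒ CB·B·CB·B·B·AC·AC·CB·B
    A ↦ CB
    B ↦ AC
    C ↦ B

A->CB, B->AC, C->B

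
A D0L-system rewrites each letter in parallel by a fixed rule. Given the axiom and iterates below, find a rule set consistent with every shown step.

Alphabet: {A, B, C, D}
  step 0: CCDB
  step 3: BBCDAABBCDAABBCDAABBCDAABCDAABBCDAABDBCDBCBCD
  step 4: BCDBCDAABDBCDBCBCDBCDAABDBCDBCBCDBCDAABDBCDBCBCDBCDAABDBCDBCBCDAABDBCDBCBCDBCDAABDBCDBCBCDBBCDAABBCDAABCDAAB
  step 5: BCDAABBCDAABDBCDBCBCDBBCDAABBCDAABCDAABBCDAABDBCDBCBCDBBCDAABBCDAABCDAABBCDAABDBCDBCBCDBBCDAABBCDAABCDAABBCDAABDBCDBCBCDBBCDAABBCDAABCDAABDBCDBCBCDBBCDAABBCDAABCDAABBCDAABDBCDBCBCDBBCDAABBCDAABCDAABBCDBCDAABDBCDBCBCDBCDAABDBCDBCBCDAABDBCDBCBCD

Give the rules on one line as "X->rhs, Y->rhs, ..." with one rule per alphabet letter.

A->DBC, B->BCD, C->AA, D->B

  step 4 ⇒ step 5: BCDBCDAABDBCDBCBCDBCDAABDBCDBCBCDBCDAABDBCDBCBCDBCDAABDBCDBCBCDAABDBCDBCBCDBCDAABDBCDBCBCDBBCDAABBCDAABCDAAB ⇒ BCD·AA·B·BCD·AA·B·DBC·DBC·BCD·B·BCD·AA·B·BCD·AA·BCD·AA·B·BCD·AA·B·DBC·DBC·BCD·B·BCD·AA·B·BCD·AA·BCD·AA·B·BCD·AA·B·DBC·DBC·BCD·B·BCD·AA·B·BCD·AA·BCD·AA·B·BCD·AA·B·DBC·DBC·BCD·B·BCD·AA·B·BCD·AA·BCD·AA·B·DBC·DBC·BCD·B·BCD·AA·B·BCD·AA·BCD·AA·B·BCD·AA·B·DBC·DBC·BCD·B·BCD·AA·B·BCD·AA·BCD·AA·B·BCD·BCD·AA·B·DBC·DBC·BCD·BCD·AA·B·DBC·DBC·BCD·AA·B·DBC·DBC·BCD
    A ↦ DBC
    B ↦ BCD
    C ↦ AA
    D ↦ B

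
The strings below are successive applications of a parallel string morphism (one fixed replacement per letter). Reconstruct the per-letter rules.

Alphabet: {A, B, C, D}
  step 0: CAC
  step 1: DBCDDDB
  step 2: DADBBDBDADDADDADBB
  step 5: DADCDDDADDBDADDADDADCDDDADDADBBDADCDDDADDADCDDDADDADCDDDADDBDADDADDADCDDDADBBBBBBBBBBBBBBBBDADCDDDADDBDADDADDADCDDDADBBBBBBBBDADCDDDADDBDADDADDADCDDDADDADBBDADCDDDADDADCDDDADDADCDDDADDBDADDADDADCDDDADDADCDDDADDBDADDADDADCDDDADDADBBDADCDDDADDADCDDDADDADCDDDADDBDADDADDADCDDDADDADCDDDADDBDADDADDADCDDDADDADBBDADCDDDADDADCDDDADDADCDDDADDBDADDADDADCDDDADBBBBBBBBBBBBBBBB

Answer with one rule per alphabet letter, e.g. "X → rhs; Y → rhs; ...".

A->CDD, B->BB, C->DB, D->DAD

  step 1 ⇒ step 2: DBCDDDB ⇒ DAD·BB·DB·DAD·DAD·DAD·BB
    B ↦ BB
    C ↦ DB
    D ↦ DAD
  step 0 ⇒ step 1: CAC ⇒ DB·CDD·DB
    A ↦ CDD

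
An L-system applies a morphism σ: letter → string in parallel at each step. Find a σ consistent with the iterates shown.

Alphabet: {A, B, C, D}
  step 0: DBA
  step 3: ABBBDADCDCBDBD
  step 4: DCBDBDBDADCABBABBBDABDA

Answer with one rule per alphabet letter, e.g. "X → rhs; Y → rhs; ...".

  step 3 ⇒ step 4: ABBBDADCDCBDBD ⇒ DC·BD·BD·BD·A·DC·A·BB·A·BB·BD·A·BD·A
    A ↦ DC
    B ↦ BD
    C ↦ BB
    D ↦ A

A->DC, B->BD, C->BB, D->A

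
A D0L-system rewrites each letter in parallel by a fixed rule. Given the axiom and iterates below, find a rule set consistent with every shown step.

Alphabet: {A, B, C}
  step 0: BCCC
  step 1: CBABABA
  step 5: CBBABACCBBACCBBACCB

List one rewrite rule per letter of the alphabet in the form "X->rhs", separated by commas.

A->B, B->C, C->BA

  step 0 ⇒ step 1: BCCC ⇒ C·BA·BA·BA
    B ↦ C
    C ↦ BA
    A ↦ B  (constrained at step 1)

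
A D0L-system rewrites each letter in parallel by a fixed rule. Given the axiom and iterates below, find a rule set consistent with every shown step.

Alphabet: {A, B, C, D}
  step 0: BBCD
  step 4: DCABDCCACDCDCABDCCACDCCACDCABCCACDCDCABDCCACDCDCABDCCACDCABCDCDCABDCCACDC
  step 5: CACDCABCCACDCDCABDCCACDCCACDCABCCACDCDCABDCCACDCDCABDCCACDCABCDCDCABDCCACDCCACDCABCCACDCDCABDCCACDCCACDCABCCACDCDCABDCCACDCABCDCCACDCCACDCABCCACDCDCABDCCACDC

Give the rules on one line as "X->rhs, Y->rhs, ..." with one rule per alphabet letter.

A->AB, B->C, C->DC, D->CAC

  step 4 ⇒ step 5: DCABDCCACDCDCABDCCACDCCACDCABCCACDCDCABDCCACDCDCABDCCACDCABCDCDCABDCCACDC ⇒ CAC·DC·AB·C·CAC·DC·DC·AB·DC·CAC·DC·CAC·DC·AB·C·CAC·DC·DC·AB·DC·CAC·DC·DC·AB·DC·CAC·DC·AB·C·DC·DC·AB·DC·CAC·DC·CAC·DC·AB·C·CAC·DC·DC·AB·DC·CAC·DC·CAC·DC·AB·C·CAC·DC·DC·AB·DC·CAC·DC·AB·C·DC·CAC·DC·CAC·DC·AB·C·CAC·DC·DC·AB·DC·CAC·DC
    A ↦ AB
    B ↦ C
    C ↦ DC
    D ↦ CAC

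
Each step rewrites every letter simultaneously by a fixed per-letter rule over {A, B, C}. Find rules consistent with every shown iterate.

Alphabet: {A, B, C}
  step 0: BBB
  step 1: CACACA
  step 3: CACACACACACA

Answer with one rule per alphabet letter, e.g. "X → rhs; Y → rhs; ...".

A->B, B->CA, C->B

  step 0 ⇒ step 1: BBB ⇒ CA·CA·CA
    B ↦ CA
    A ↦ B  (constrained at step 1)
    C ↦ B  (constrained at step 1)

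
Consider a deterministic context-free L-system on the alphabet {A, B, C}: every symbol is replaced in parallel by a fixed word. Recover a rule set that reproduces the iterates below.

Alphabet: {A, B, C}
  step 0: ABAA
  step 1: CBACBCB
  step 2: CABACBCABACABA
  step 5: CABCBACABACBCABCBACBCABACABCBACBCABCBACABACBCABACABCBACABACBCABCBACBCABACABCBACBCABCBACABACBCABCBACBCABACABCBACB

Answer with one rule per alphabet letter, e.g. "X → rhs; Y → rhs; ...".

  step 1 ⇒ step 2: CBACBCB ⇒ CAB·A·CB·CAB·A·CAB·A
    A ↦ CB
    B ↦ A
    C ↦ CAB

A->CB, B->A, C->CAB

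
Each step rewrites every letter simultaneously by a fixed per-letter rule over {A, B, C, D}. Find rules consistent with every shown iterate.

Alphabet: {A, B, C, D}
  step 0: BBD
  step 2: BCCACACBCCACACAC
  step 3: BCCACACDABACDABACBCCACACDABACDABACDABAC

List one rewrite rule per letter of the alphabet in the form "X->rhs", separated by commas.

  step 2 ⇒ step 3: BCCACACBCCACACAC ⇒ BCC·AC·AC·DAB·AC·DAB·AC·BCC·AC·AC·DAB·AC·DAB·AC·DAB·AC
    A ↦ DAB
    B ↦ BCC
    C ↦ AC
    D ↦ C  (constrained at step 0)

A->DAB, B->BCC, C->AC, D->C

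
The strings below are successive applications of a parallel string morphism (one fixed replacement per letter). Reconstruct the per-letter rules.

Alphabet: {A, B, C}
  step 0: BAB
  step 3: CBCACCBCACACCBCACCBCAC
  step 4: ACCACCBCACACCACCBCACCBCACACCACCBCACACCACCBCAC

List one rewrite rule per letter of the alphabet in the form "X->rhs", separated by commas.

A->CBC, B->C, C->AC

  step 3 ⇒ step 4: CBCACCBCACACCBCACCBCAC ⇒ AC·C·AC·CBC·AC·AC·C·AC·CBC·AC·CBC·AC·AC·C·AC·CBC·AC·AC·C·AC·CBC·AC
    A ↦ CBC
    B ↦ C
    C ↦ AC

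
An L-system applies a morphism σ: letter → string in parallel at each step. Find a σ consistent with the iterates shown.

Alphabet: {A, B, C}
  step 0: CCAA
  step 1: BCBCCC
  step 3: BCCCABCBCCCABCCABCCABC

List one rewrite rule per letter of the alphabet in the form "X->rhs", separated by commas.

  step 0 ⇒ step 1: CCAA ⇒ BC·BC·C·C
    A ↦ C
    C ↦ BC
    B ↦ CA  (constrained at step 1)

A->C, B->CA, C->BC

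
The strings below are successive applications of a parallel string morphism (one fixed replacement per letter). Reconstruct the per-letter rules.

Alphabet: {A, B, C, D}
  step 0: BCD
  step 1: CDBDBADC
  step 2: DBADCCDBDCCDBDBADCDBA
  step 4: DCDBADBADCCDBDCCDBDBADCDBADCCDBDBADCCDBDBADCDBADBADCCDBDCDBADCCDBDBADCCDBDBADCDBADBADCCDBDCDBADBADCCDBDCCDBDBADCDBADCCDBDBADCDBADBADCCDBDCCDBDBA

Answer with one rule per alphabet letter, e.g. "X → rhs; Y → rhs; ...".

  step 1 ⇒ step 2: CDBDBADC ⇒ DBA·DC·CDB·DC·CDB·DBA·DC·DBA
    A ↦ DBA
    B ↦ CDB
    C ↦ DBA
    D ↦ DC

A->DBA, B->CDB, C->DBA, D->DC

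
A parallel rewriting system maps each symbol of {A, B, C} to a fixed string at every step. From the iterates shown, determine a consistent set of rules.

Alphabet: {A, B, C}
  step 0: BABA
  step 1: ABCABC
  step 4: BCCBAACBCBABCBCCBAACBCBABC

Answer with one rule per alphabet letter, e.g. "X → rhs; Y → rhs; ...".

  step 0 ⇒ step 1: BABA ⇒ A·BC·A·BC
    A ↦ BC
    B ↦ A
    C ↦ CB  (constrained at step 1)

A->BC, B->A, C->CB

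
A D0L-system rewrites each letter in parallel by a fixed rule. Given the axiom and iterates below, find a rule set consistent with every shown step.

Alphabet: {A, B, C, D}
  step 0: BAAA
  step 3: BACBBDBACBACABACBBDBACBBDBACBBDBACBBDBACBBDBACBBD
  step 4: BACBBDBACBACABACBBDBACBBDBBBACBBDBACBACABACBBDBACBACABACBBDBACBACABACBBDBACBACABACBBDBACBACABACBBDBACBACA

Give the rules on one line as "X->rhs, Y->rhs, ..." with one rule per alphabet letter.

  step 3 ⇒ step 4: BACBBDBACBACABACBBDBACBBDBACBBDBACBBDBACBBDBACBBD ⇒ BAC·BB·D·BAC·BAC·A·BAC·BB·D·BAC·BB·D·BB·BAC·BB·D·BAC·BAC·A·BAC·BB·D·BAC·BAC·A·BAC·BB·D·BAC·BAC·A·BAC·BB·D·BAC·BAC·A·BAC·BB·D·BAC·BAC·A·BAC·BB·D·BAC·BAC·A
    A ↦ BB
    B ↦ BAC
    C ↦ D
    D ↦ A

A->BB, B->BAC, C->D, D->A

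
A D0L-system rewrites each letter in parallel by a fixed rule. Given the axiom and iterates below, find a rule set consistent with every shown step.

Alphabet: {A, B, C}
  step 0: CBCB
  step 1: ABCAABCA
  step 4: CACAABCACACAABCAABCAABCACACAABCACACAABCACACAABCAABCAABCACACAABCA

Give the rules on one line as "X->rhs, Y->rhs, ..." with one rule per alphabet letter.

A->CA, B->CA, C->AB

  step 0 ⇒ step 1: CBCB ⇒ AB·CA·AB·CA
    B ↦ CA
    C ↦ AB
    A ↦ CA  (constrained at step 1)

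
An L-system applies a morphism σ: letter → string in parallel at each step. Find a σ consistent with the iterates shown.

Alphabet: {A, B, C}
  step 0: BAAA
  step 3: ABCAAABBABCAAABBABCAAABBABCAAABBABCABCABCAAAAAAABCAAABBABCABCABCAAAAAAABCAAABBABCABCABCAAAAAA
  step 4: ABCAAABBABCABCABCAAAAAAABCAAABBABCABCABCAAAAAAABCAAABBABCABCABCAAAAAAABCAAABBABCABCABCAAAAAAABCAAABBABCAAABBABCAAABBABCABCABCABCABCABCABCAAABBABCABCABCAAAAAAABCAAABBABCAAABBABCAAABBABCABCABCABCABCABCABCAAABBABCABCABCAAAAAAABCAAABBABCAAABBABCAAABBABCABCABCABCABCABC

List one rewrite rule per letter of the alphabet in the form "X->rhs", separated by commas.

A->ABC, B->AAA, C->BB

  step 3 ⇒ step 4: ABCAAABBABCAAABBABCAAABBABCAAABBABCABCABCAAAAAAABCAAABBABCABCABCAAAAAAABCAAABBABCABCABCAAAAAA ⇒ ABC·AAA·BB·ABC·ABC·ABC·AAA·AAA·ABC·AAA·BB·ABC·ABC·ABC·AAA·AAA·ABC·AAA·BB·ABC·ABC·ABC·AAA·AAA·ABC·AAA·BB·ABC·ABC·ABC·AAA·AAA·ABC·AAA·BB·ABC·AAA·BB·ABC·AAA·BB·ABC·ABC·ABC·ABC·ABC·ABC·ABC·AAA·BB·ABC·ABC·ABC·AAA·AAA·ABC·AAA·BB·ABC·AAA·BB·ABC·AAA·BB·ABC·ABC·ABC·ABC·ABC·ABC·ABC·AAA·BB·ABC·ABC·ABC·AAA·AAA·ABC·AAA·BB·ABC·AAA·BB·ABC·AAA·BB·ABC·ABC·ABC·ABC·ABC·ABC
    A ↦ ABC
    B ↦ AAA
    C ↦ BB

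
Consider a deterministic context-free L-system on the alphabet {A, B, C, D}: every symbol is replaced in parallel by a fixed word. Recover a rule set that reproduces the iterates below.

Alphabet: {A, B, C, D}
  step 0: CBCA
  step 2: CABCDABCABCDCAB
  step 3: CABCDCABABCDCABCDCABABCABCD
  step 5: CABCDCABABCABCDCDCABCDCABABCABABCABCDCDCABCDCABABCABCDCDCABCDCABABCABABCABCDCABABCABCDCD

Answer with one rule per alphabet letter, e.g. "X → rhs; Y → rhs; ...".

A->C, B->D, C->CAB, D->AB

  step 2 ⇒ step 3: CABCDABCABCDCAB ⇒ CAB·C·D·CAB·AB·C·D·CAB·C·D·CAB·AB·CAB·C·D
    A ↦ C
    B ↦ D
    C ↦ CAB
    D ↦ AB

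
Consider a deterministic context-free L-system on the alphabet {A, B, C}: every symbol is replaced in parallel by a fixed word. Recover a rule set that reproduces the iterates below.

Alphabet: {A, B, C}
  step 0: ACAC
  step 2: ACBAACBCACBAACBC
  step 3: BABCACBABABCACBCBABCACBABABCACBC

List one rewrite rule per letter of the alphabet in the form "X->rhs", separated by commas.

  step 2 ⇒ step 3: ACBAACBCACBAACBC ⇒ BA·BC·AC·BA·BA·BC·AC·BC·BA·BC·AC·BA·BA·BC·AC·BC
    A ↦ BA
    B ↦ AC
    C ↦ BC

A->BA, B->AC, C->BC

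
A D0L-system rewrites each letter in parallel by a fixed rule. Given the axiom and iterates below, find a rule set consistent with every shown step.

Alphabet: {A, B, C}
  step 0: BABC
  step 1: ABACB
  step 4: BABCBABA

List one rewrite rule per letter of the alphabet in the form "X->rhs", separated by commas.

A->B, B->A, C->CB

  step 0 ⇒ step 1: BABC ⇒ A·B·A·CB
    A ↦ B
    B ↦ A
    C ↦ CB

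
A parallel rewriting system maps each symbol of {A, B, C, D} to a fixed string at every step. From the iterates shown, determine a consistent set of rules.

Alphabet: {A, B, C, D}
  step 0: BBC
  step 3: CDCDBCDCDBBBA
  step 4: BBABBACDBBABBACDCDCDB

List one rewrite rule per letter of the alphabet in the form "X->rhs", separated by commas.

  step 3 ⇒ step 4: CDCDBCDCDBBBA ⇒ B·BA·B·BA·CD·B·BA·B·BA·CD·CD·CD·B
    A ↦ B
    B ↦ CD
    C ↦ B
    D ↦ BA

A->B, B->CD, C->B, D->BA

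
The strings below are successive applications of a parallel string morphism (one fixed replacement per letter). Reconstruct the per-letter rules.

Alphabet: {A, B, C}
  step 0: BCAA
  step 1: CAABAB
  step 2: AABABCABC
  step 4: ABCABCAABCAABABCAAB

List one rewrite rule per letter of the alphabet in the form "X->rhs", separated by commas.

A->AB, B->C, C->A

  step 1 ⇒ step 2: CAABAB ⇒ A·AB·AB·C·AB·C
    A ↦ AB
    B ↦ C
    C ↦ A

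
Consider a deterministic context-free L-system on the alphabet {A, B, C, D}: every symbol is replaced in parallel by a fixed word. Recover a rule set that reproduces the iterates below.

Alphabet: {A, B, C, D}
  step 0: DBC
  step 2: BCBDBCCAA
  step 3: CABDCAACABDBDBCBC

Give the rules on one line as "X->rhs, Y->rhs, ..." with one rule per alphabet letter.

A->BC, B->CA, C->BD, D->A

  step 2 ⇒ step 3: BCBDBCCAA ⇒ CA·BD·CA·A·CA·BD·BD·BC·BC
    A ↦ BC
    B ↦ CA
    C ↦ BD
    D ↦ A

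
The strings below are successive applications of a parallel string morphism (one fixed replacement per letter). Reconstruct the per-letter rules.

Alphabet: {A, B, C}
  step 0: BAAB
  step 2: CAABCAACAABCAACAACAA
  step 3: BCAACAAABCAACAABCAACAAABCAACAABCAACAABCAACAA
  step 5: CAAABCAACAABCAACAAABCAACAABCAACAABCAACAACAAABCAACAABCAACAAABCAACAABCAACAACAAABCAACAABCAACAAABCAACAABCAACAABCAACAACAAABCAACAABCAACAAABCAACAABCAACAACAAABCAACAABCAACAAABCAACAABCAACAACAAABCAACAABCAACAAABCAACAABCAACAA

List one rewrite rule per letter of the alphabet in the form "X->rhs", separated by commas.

  step 2 ⇒ step 3: CAABCAACAABCAACAACAA ⇒ B·CAA·CAA·A·B·CAA·CAA·B·CAA·CAA·A·B·CAA·CAA·B·CAA·CAA·B·CAA·CAA
    A ↦ CAA
    B ↦ A
    C ↦ B

A->CAA, B->A, C->B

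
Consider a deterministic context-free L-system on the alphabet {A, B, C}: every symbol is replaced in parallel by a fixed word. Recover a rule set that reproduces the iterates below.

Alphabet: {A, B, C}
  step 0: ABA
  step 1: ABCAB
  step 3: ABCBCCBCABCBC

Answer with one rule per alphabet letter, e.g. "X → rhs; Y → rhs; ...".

A->AB, B->C, C->BC

  step 0 ⇒ step 1: ABA ⇒ AB·C·AB
    A ↦ AB
    B ↦ C
    C ↦ BC  (constrained at step 1)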